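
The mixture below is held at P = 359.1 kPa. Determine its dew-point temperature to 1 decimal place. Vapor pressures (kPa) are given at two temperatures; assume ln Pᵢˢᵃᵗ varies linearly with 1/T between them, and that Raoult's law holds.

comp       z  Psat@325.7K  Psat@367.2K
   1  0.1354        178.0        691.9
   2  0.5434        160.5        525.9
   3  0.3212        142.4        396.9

T = 354.8 K

Dew-point temperature: Σzᵢ·P/Pᵢˢᵃᵗ(T) = 1. Interpolate ln Pᵢˢᵃᵗ = aᵢ + bᵢ/T.
  T = 325.7 K: ΣzᵢP/Pᵢˢᵃᵗ = 2.2989
  T = 367.2 K: ΣzᵢP/Pᵢˢᵃᵗ = 0.7319
  T = 346.4 K: ΣzᵢP/Pᵢˢᵃᵗ = 1.2535
  T = 356.8 K: ΣzᵢP/Pᵢˢᵃᵗ = 0.9501
  T = 351.6 K: ΣzᵢP/Pᵢˢᵃᵗ = 1.0889
  T = 354.2 K: ΣzᵢP/Pᵢˢᵃᵗ = 1.0166
Interpolating between 354.2 K and 356.8 K gives T ≈ 354.8 K.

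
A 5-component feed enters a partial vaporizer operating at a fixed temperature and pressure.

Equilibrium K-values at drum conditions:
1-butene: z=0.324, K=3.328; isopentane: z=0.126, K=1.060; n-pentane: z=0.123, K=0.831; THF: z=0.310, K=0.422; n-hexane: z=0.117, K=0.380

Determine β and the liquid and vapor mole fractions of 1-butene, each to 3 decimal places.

Material balance + equilibrium reduce to Σ zᵢ(Kᵢ−1)/(1+β(Kᵢ−1)) = 0.
Feasibility: ΣzᵢKᵢ = 1.489, Σzᵢ/Kᵢ = 1.407 — both > 1, two phases present.
Iterate (Newton) starting at β = 0.5:
  β = 0.500: g = -0.0240, g' = -0.679 → β = 0.465
Converged at β = 0.465.
Compositions from xᵢ = zᵢ/(1+β(Kᵢ−1)), yᵢ = Kᵢxᵢ:
  1-butene: x = 0.156, y = 0.518
  isopentane: x = 0.123, y = 0.130
  n-pentane: x = 0.133, y = 0.111
  THF: x = 0.424, y = 0.179
  n-hexane: x = 0.164, y = 0.062

β = 0.465, x_1-butene = 0.156, y_1-butene = 0.518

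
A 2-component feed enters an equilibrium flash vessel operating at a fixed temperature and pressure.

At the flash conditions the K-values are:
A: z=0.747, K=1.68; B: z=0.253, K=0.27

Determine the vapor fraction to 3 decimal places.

ψ = 0.651

Rachford–Rice: g(ψ) = Σ zᵢ(Kᵢ−1)/(1+ψ(Kᵢ−1)) = 0.
Feasibility: ΣzᵢKᵢ = 1.323, Σzᵢ/Kᵢ = 1.382 — both > 1, two phases present.
Binary case is linear: z₁(K₁−1)(1+ψ(K₂−1)) + z₂(K₂−1)(1+ψ(K₁−1)) = 0
⇒ ψ = [z₁(K₁−1)+z₂(K₂−1)] / [−(K₁−1)(K₂−1)] = 0.3233/0.4964 = 0.651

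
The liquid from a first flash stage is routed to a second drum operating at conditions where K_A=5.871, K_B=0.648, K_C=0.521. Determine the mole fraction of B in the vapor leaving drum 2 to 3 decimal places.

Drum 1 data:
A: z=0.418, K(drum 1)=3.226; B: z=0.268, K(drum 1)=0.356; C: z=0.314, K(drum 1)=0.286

Drum 1:
Newton–Raphson from ψ₁ = 0.5:
  ψ₁ = 0.500: g = -0.1629, g' = -1.093 → ψ₁ = 0.351
Converged at ψ₁ = 0.351.
Drum-1 compositions:
  A: x = 0.235, y = 0.757
  B: x = 0.346, y = 0.123
  C: x = 0.419, y = 0.120
Drum-2 feed = drum-1 liquid: z₂ = (0.2346, 0.3463, 0.4191).
Drum 2:
Material balance + equilibrium reduce to Σ zᵢ(Kᵢ−1)/(1+ψ₂(Kᵢ−1)) = 0.
Feasibility: ΣzᵢKᵢ = 1.820, Σzᵢ/Kᵢ = 1.379 — both > 1, two phases present.
Newton–Raphson from ψ₂ = 0.5:
  ψ₂ = 0.500: g = -0.0793, g' = -0.701 → ψ₂ = 0.387
  ψ₂ = 0.387: g = 0.0086, g' = -0.871 → ψ₂ = 0.397
Converged at ψ₂ = 0.397.
  A: x = 0.080, y = 0.470
  B: x = 0.403, y = 0.261
  C: x = 0.517, y = 0.270

y_B (drum 2) = 0.261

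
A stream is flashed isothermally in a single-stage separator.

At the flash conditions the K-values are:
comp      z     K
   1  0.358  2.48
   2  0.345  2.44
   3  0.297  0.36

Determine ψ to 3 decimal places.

Rachford–Rice: g(ψ) = Σ zᵢ(Kᵢ−1)/(1+ψ(Kᵢ−1)) = 0.
Check two-phase: ΣzᵢKᵢ = 1.837 > 1 and Σzᵢ/Kᵢ = 1.111 > 1, so g(0) = 0.837 > 0 and g(1) = -0.111 < 0.
Newton iteration, ψ⁰ = 0.5:
  ψ = 0.500: g = 0.3138, g' = -0.764 → ψ = 0.911
  ψ = 0.911: g = -0.0152, g' = -0.975 → ψ = 0.895
Converged at ψ = 0.895.

ψ = 0.895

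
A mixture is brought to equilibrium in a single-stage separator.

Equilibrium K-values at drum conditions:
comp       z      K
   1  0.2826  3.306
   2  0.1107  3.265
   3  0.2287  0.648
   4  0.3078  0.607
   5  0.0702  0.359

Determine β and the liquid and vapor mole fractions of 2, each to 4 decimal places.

Material balance + equilibrium reduce to Σ zᵢ(Kᵢ−1)/(1+β(Kᵢ−1)) = 0.
g(0) = ΣzᵢKᵢ − 1 = 0.6559 and g(1) = 1 − Σzᵢ/Kᵢ = -0.1749, so a root lies in (0, 1).
Newton–Raphson from β = 0.5:
  β = 0.5000: g = 0.10579, g' = -0.6269 → β = 0.6688
  β = 0.6688: g = 0.00792, g' = -0.5467 → β = 0.6832
  β = 0.6832: g = 0.00002, g' = -0.5433 → β = 0.6833
Converged at β = 0.6833.
Compositions from xᵢ = zᵢ/(1+β(Kᵢ−1)), yᵢ = Kᵢxᵢ:
  1: x = 0.1097, y = 0.3627
  2: x = 0.0435, y = 0.1419
  3: x = 0.3011, y = 0.1951
  4: x = 0.4208, y = 0.2554
  5: x = 0.1249, y = 0.0448

β = 0.6833, x_2 = 0.0435, y_2 = 0.1419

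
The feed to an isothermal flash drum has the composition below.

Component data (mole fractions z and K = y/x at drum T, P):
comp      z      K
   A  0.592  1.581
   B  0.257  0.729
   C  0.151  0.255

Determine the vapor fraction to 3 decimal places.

ψ = 0.518

Let ψ = V/F and solve Σ zᵢ(Kᵢ−1)/(1+ψ(Kᵢ−1)) = 0.
Check two-phase: ΣzᵢKᵢ = 1.162 > 1 and Σzᵢ/Kᵢ = 1.319 > 1, so g(0) = 0.162 > 0 and g(1) = -0.319 < 0.
Newton iteration, ψ⁰ = 0.5:
  ψ = 0.500: g = 0.0067, g' = -0.358 → ψ = 0.519
  ψ = 0.519: g = -0.0001, g' = -0.366 → ψ = 0.518
Converged at ψ = 0.518.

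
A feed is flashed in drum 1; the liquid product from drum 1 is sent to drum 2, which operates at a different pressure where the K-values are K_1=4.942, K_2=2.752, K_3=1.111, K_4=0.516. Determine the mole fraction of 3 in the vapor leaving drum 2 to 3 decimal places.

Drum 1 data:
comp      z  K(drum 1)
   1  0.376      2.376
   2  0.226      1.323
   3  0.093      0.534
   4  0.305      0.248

y_3 (drum 2) = 0.118

Drum 1:
Iterate (Newton) starting at ψ₁ = 0.33:
  ψ₁ = 0.330: g = 0.0655, g' = -0.689 → ψ₁ = 0.425
  ψ₁ = 0.425: g = -0.0005, g' = -0.706 → ψ₁ = 0.424
Converged at ψ₁ = 0.424.
Drum-1 compositions:
  1: x = 0.237, y = 0.564
  2: x = 0.199, y = 0.263
  3: x = 0.116, y = 0.062
  4: x = 0.448, y = 0.111
Drum-2 feed = drum-1 liquid: z₂ = (0.2374, 0.1988, 0.1159, 0.4479).
Drum 2:
Rachford–Rice: g(ψ₂) = Σ zᵢ(Kᵢ−1)/(1+ψ₂(Kᵢ−1)) = 0.
g(0) = ΣzᵢKᵢ − 1 = 1.080 and g(1) = 1 − Σzᵢ/Kᵢ = -0.093, so a root lies in (0, 1).
Newton–Raphson from ψ₂ = 0.5:
  ψ₂ = 0.500: g = 0.2268, g' = -0.775 → ψ₂ = 0.793
  ψ₂ = 0.793: g = 0.0328, g' = -0.601 → ψ₂ = 0.847
Converged at ψ₂ = 0.847.
  1: x = 0.055, y = 0.270
  2: x = 0.080, y = 0.220
  3: x = 0.106, y = 0.118
  4: x = 0.759, y = 0.392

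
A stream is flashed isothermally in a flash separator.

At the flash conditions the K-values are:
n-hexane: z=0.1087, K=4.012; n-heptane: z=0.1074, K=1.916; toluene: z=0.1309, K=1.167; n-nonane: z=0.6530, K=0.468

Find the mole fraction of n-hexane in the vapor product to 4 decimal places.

Newton iteration, β⁰ = 0.5:
  β = 0.5000: g = -0.25499, g' = -0.5456 → β = 0.0326
  β = 0.0326: g = 0.06186, g' = -1.0976 → β = 0.0890
  β = 0.0890: g = 0.00606, g' = -0.8976 → β = 0.0957
  β = 0.0957: g = 0.00006, g' = -0.8790 → β = 0.0958
Converged at β = 0.0958.
Compositions from xᵢ = zᵢ/(1+β(Kᵢ−1)), yᵢ = Kᵢxᵢ:
  n-hexane: x = 0.0844, y = 0.3385
  n-heptane: x = 0.0987, y = 0.1892
  toluene: x = 0.1288, y = 0.1504
  n-nonane: x = 0.6881, y = 0.3220

y_n-hexane = 0.3385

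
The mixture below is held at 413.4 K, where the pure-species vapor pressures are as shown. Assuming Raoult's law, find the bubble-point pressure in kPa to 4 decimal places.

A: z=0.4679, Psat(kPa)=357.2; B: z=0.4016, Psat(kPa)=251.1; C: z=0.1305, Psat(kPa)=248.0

At the bubble point ψ → 0, so ΣzᵢKᵢ = 1 with Kᵢ = Pᵢˢᵃᵗ/P ⇒ P = ΣzᵢPᵢˢᵃᵗ.
P = 0.4679·357.2 + 0.4016·251.1 + 0.1305·248.0 = 300.3396 kPa

Pbub = 300.3396 kPa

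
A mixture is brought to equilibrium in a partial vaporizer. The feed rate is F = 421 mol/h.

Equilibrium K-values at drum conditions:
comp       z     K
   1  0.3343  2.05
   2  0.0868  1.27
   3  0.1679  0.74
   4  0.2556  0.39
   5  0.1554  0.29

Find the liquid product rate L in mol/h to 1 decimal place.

Rachford–Rice: g(β) = Σ zᵢ(Kᵢ−1)/(1+β(Kᵢ−1)) = 0.
g(0) = ΣzᵢKᵢ − 1 = 0.0645 and g(1) = 1 − Σzᵢ/Kᵢ = -0.6496, so a root lies in (0, 1).
Newton–Raphson from β = 0.5:
  β = 0.5000: g = -0.19475, g' = -0.5636 → β = 0.1544
  β = 0.1544: g = -0.01700, g' = -0.5058 → β = 0.1208
  β = 0.1208: g = 0.00011, g' = -0.5129 → β = 0.1210
Converged at β = 0.1210.
Then V = β·F = 0.1210·421 = 51.0 mol/h and L = F − V = 370.0 mol/h.

L = 370.0 mol/h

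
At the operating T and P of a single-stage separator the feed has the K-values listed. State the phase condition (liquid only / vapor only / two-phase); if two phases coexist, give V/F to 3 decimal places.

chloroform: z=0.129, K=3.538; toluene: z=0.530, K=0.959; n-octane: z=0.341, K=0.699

ΣzᵢKᵢ = 1.203; Σzᵢ/Kᵢ = 1.077.
Both exceed 1, so a two-phase solution exists.
Let ψ = V/F and solve Σ zᵢ(Kᵢ−1)/(1+ψ(Kᵢ−1)) = 0.
Newton–Raphson from ψ = 0.66:
  ψ = 0.660: g = -0.0280, g' = -0.165 → ψ = 0.490
  ψ = 0.490: g = 0.0033, g' = -0.208 → ψ = 0.506
Converged at ψ = 0.506.

two-phase, V/F = 0.506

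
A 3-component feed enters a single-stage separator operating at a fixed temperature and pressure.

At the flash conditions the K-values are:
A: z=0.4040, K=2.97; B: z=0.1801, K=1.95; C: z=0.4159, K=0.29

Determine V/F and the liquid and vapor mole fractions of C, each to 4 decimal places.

V/F = 0.5599, x_C = 0.6903, y_C = 0.2002

Newton–Raphson from V/F = 0.5:
  V/F = 0.5000: g = 0.05913, g' = -0.9766 → V/F = 0.5605
  V/F = 0.5605: g = -0.00064, g' = -1.0018 → V/F = 0.5599
Converged at V/F = 0.5599.
Compositions from xᵢ = zᵢ/(1+V/F(Kᵢ−1)), yᵢ = Kᵢxᵢ:
  A: x = 0.1921, y = 0.5706
  B: x = 0.1176, y = 0.2293
  C: x = 0.6903, y = 0.2002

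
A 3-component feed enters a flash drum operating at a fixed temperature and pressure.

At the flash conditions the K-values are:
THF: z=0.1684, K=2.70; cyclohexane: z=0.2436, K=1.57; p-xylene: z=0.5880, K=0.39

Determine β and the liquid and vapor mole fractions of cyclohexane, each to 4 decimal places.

β = 0.0912, x_cyclohexane = 0.2316, y_cyclohexane = 0.3635

Newton iteration, β⁰ = 0.64:
  β = 0.6400: g = -0.34954, g' = -0.7429 → β = 0.1695
  β = 0.1695: g = -0.05117, g' = -0.6313 → β = 0.0884
  β = 0.0884: g = 0.00193, g' = -0.6840 → β = 0.0912
Converged at β = 0.0912.
Compositions from xᵢ = zᵢ/(1+β(Kᵢ−1)), yᵢ = Kᵢxᵢ:
  THF: x = 0.1458, y = 0.3936
  cyclohexane: x = 0.2316, y = 0.3635
  p-xylene: x = 0.6227, y = 0.2428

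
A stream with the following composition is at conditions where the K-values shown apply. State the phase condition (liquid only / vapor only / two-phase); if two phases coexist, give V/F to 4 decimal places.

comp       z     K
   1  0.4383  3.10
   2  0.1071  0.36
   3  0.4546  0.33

ΣzᵢKᵢ = 1.5473; Σzᵢ/Kᵢ = 1.8165.
Both exceed 1, so a two-phase solution exists.
Material balance + equilibrium reduce to Σ zᵢ(Kᵢ−1)/(1+ψ(Kᵢ−1)) = 0.
Newton iteration, ψ⁰ = 0.52:
  ψ = 0.5200: g = -0.13019, g' = -1.0208 → ψ = 0.3925
  ψ = 0.3925: g = -0.00021, g' = -1.0348 → ψ = 0.3923
Converged at ψ = 0.3923.

two-phase, V/F = 0.3923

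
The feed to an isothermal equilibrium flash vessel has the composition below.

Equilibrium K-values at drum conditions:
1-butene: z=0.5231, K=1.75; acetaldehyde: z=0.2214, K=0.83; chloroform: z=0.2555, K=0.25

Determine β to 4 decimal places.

β = 0.3737

Rachford–Rice: g(β) = Σ zᵢ(Kᵢ−1)/(1+β(Kᵢ−1)) = 0.
g(0) = ΣzᵢKᵢ − 1 = 0.1631 and g(1) = 1 − Σzᵢ/Kᵢ = -0.5877, so a root lies in (0, 1).
Newton–Raphson from β = 0.5:
  β = 0.5000: g = -0.06241, g' = -0.5312 → β = 0.3825
  β = 0.3825: g = -0.00411, g' = -0.4676 → β = 0.3737
Converged at β = 0.3737.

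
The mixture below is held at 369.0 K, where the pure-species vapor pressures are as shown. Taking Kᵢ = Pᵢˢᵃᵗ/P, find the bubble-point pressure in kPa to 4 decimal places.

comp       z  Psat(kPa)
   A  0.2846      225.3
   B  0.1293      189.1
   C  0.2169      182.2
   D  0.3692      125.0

Pbub = 174.2402 kPa

At the bubble point ψ → 0, so ΣzᵢKᵢ = 1 with Kᵢ = Pᵢˢᵃᵗ/P ⇒ P = ΣzᵢPᵢˢᵃᵗ.
P = 0.2846·225.3 + 0.1293·189.1 + 0.2169·182.2 + 0.3692·125.0 = 174.2402 kPa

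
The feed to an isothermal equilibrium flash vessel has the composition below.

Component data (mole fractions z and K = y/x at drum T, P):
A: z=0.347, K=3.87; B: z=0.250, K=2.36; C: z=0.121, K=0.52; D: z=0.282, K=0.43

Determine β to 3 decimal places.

Material balance + equilibrium reduce to Σ zᵢ(Kᵢ−1)/(1+β(Kᵢ−1)) = 0.
Feasibility: ΣzᵢKᵢ = 2.117, Σzᵢ/Kᵢ = 1.084 — both > 1, two phases present.
Iterate (Newton) starting at β = 0.57:
  β = 0.570: g = 0.2513, g' = -0.812 → β = 0.879
  β = 0.879: g = 0.0146, g' = -0.778 → β = 0.898
Converged at β = 0.898.

β = 0.898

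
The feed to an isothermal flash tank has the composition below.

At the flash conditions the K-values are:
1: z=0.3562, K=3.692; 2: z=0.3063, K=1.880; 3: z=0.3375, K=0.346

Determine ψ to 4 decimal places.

ψ = 0.7993

Let ψ = V/F and solve Σ zᵢ(Kᵢ−1)/(1+ψ(Kᵢ−1)) = 0.
Feasibility: ΣzᵢKᵢ = 2.0077, Σzᵢ/Kᵢ = 1.2348 — both > 1, two phases present.
Newton–Raphson from ψ = 0.31:
  ψ = 0.3100: g = 0.45761, g' = -1.1405 → ψ = 0.7112
  ψ = 0.7112: g = 0.08210, g' = -0.8982 → ψ = 0.8026
  ψ = 0.8026: g = -0.00325, g' = -0.9794 → ψ = 0.7993
Converged at ψ = 0.7993.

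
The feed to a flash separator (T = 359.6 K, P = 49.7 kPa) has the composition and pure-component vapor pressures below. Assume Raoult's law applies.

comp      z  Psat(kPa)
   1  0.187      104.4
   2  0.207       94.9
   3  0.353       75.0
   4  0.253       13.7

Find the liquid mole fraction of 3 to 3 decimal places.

x_3 = 0.261

Raoult's law: Kᵢ = Pᵢˢᵃᵗ/P = Pᵢˢᵃᵗ/49.7.
  K_1 = 104.4/49.7 = 2.10060, K_2 = 94.9/49.7 = 1.90946, K_3 = 75.0/49.7 = 1.50905, K_4 = 13.7/49.7 = 0.27565
Iterate (Newton) starting at V/F = 0.48:
  V/F = 0.480: g = 0.1292, g' = -0.551 → V/F = 0.714
  V/F = 0.714: g = -0.0187, g' = -0.753 → V/F = 0.690
  V/F = 0.690: g = -0.0004, g' = -0.718 → V/F = 0.689
Converged at V/F = 0.689.
Compositions from xᵢ = zᵢ/(1+V/F(Kᵢ−1)), yᵢ = Kᵢxᵢ:
  1: x = 0.106, y = 0.223
  2: x = 0.127, y = 0.243
  3: x = 0.261, y = 0.394
  4: x = 0.505, y = 0.139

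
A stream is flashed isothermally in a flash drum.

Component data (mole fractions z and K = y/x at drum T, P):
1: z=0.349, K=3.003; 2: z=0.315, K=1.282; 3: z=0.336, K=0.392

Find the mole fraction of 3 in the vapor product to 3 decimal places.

Material balance + equilibrium reduce to Σ zᵢ(Kᵢ−1)/(1+ψ(Kᵢ−1)) = 0.
Feasibility: ΣzᵢKᵢ = 1.584, Σzᵢ/Kᵢ = 1.219 — both > 1, two phases present.
Iterate (Newton) starting at ψ = 0.33:
  ψ = 0.330: g = 0.2466, g' = -0.723 → ψ = 0.671
  ψ = 0.671: g = 0.0278, g' = -0.627 → ψ = 0.715
Converged at ψ = 0.715.
Compositions from xᵢ = zᵢ/(1+ψ(Kᵢ−1)), yᵢ = Kᵢxᵢ:
  1: x = 0.144, y = 0.431
  2: x = 0.262, y = 0.336
  3: x = 0.594, y = 0.233

y_3 = 0.233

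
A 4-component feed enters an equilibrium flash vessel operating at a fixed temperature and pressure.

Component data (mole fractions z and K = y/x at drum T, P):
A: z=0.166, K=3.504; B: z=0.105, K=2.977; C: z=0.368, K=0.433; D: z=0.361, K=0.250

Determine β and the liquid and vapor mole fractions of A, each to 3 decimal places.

Newton iteration, β⁰ = 0.45:
  β = 0.450: g = -0.3835, g' = -1.021 → β = 0.074
  β = 0.074: g = 0.0268, g' = -1.408 → β = 0.093
  β = 0.093: g = 0.0006, g' = -1.343 → β = 0.094
Converged at β = 0.094.
Compositions from xᵢ = zᵢ/(1+β(Kᵢ−1)), yᵢ = Kᵢxᵢ:
  A: x = 0.134, y = 0.471
  B: x = 0.089, y = 0.264
  C: x = 0.389, y = 0.168
  D: x = 0.388, y = 0.097

β = 0.094, x_A = 0.134, y_A = 0.471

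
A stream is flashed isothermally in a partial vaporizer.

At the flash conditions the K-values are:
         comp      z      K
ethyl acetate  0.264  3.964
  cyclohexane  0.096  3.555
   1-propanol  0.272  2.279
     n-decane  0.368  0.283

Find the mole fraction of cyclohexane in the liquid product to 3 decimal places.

x_cyclohexane = 0.035

Let ψ = V/F and solve Σ zᵢ(Kᵢ−1)/(1+ψ(Kᵢ−1)) = 0.
g(0) = ΣzᵢKᵢ − 1 = 1.112 and g(1) = 1 − Σzᵢ/Kᵢ = -0.513, so a root lies in (0, 1).
Iterate (Newton) starting at ψ = 0.6:
  ψ = 0.600: g = 0.1122, g' = -1.123 → ψ = 0.700
  ψ = 0.700: g = -0.0036, g' = -1.212 → ψ = 0.697
Converged at ψ = 0.697.
Compositions from xᵢ = zᵢ/(1+ψ(Kᵢ−1)), yᵢ = Kᵢxᵢ:
  ethyl acetate: x = 0.086, y = 0.341
  cyclohexane: x = 0.035, y = 0.123
  1-propanol: x = 0.144, y = 0.328
  n-decane: x = 0.736, y = 0.208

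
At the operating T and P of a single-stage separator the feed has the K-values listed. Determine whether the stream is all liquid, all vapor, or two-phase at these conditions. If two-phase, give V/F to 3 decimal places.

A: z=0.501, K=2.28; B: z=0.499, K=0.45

ΣzᵢKᵢ = 1.367; Σzᵢ/Kᵢ = 1.329.
Both exceed 1, so a two-phase solution exists.
Material balance + equilibrium reduce to Σ zᵢ(Kᵢ−1)/(1+ψ(Kᵢ−1)) = 0.
Newton iteration, ψ⁰ = 0.52:
  ψ = 0.520: g = 0.0006, g' = -0.592 → ψ = 0.521
Converged at ψ = 0.521.

two-phase, V/F = 0.521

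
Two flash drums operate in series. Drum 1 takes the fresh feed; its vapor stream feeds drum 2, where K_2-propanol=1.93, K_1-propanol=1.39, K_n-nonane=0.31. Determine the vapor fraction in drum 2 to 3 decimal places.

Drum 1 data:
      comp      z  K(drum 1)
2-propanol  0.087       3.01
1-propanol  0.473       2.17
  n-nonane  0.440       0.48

V/F (drum 2) = 0.229

Drum 1:
Let ψ₁ = V/F and solve Σ zᵢ(Kᵢ−1)/(1+ψ₁(Kᵢ−1)) = 0.
g(0) = ΣzᵢKᵢ − 1 = 0.499 and g(1) = 1 − Σzᵢ/Kᵢ = -0.164, so a root lies in (0, 1).
Newton iteration, ψ₁⁰ = 0.5:
  ψ₁ = 0.500: g = 0.1272, g' = -0.562 → ψ₁ = 0.726
  ψ₁ = 0.726: g = 0.0027, g' = -0.554 → ψ₁ = 0.731
Converged at ψ₁ = 0.731.
Drum-1 compositions:
  2-propanol: x = 0.035, y = 0.106
  1-propanol: x = 0.255, y = 0.553
  n-nonane: x = 0.710, y = 0.341
Drum-2 feed = drum-1 vapor: z₂ = (0.1060, 0.5532, 0.3407).
Drum 2:
Newton–Raphson from ψ₂ = 0.5:
  ψ₂ = 0.500: g = -0.1110, g' = -0.480 → ψ₂ = 0.269
  ψ₂ = 0.269: g = -0.0143, g' = -0.372 → ψ₂ = 0.230
  ψ₂ = 0.230: g = -0.0002, g' = -0.362 → ψ₂ = 0.229
Converged at ψ₂ = 0.229.
  2-propanol: x = 0.087, y = 0.169
  1-propanol: x = 0.508, y = 0.706
  n-nonane: x = 0.405, y = 0.125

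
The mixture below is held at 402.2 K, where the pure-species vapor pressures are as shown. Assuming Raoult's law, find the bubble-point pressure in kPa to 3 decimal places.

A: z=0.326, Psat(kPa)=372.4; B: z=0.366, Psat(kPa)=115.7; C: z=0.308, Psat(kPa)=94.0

At the bubble point ψ → 0, so ΣzᵢKᵢ = 1 with Kᵢ = Pᵢˢᵃᵗ/P ⇒ P = ΣzᵢPᵢˢᵃᵗ.
P = 0.326·372.4 + 0.366·115.7 + 0.308·94.0 = 192.701 kPa

Pbub = 192.701 kPa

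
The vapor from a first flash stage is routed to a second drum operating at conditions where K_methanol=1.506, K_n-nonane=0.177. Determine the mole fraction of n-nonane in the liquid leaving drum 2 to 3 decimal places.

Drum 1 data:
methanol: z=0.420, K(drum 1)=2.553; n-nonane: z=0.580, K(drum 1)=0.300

x_n-nonane (drum 2) = 0.381

Drum 1:
Rachford–Rice: g(ψ₁) = Σ zᵢ(Kᵢ−1)/(1+ψ₁(Kᵢ−1)) = 0.
Feasibility: ΣzᵢKᵢ = 1.246, Σzᵢ/Kᵢ = 2.098 — both > 1, two phases present.
Binary case is linear: z₁(K₁−1)(1+ψ₁(K₂−1)) + z₂(K₂−1)(1+ψ₁(K₁−1)) = 0
⇒ ψ₁ = [z₁(K₁−1)+z₂(K₂−1)] / [−(K₁−1)(K₂−1)] = 0.2463/1.0871 = 0.227
Drum-1 compositions:
  methanol: x = 0.311, y = 0.793
  n-nonane: x = 0.689, y = 0.207
Drum-2 feed = drum-1 vapor: z₂ = (0.7932, 0.2068).
Drum 2:
Let ψ₂ = V/F and solve Σ zᵢ(Kᵢ−1)/(1+ψ₂(Kᵢ−1)) = 0.
Check two-phase: ΣzᵢKᵢ = 1.231 > 1 and Σzᵢ/Kᵢ = 1.695 > 1, so g(0) = 0.231 > 0 and g(1) = -0.695 < 0.
Newton–Raphson from ψ₂ = 0.59:
  ψ₂ = 0.590: g = -0.0217, g' = -0.650 → ψ₂ = 0.557
  ψ₂ = 0.557: g = -0.0008, g' = -0.600 → ψ₂ = 0.555
Converged at ψ₂ = 0.555.
  methanol: x = 0.619, y = 0.933
  n-nonane: x = 0.381, y = 0.067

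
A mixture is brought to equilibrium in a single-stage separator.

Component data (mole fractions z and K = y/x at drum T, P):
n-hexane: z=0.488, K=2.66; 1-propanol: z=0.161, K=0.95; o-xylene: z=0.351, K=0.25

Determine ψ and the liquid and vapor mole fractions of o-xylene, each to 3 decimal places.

ψ = 0.514, x_o-xylene = 0.572, y_o-xylene = 0.143

Newton iteration, ψ⁰ = 0.57:
  ψ = 0.570: g = -0.0519, g' = -0.958 → ψ = 0.516
  ψ = 0.516: g = -0.0012, g' = -0.916 → ψ = 0.514
Converged at ψ = 0.514.
Compositions from xᵢ = zᵢ/(1+ψ(Kᵢ−1)), yᵢ = Kᵢxᵢ:
  n-hexane: x = 0.263, y = 0.700
  1-propanol: x = 0.165, y = 0.157
  o-xylene: x = 0.572, y = 0.143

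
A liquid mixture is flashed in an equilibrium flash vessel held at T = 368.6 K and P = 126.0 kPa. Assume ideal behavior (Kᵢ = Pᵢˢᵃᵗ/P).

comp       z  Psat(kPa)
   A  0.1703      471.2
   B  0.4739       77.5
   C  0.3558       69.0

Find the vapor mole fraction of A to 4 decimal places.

Raoult's law: Kᵢ = Pᵢˢᵃᵗ/P = Pᵢˢᵃᵗ/126.0.
  K_A = 471.2/126.0 = 3.739683, K_B = 77.5/126.0 = 0.615079, K_C = 69.0/126.0 = 0.547619
Let β = V/F and solve Σ zᵢ(Kᵢ−1)/(1+β(Kᵢ−1)) = 0.
Feasibility: ΣzᵢKᵢ = 1.1232, Σzᵢ/Kᵢ = 1.4657 — both > 1, two phases present.
Newton–Raphson from β = 0.5:
  β = 0.5000: g = -0.23702, g' = -0.4569 → β = 0.0000
  β = 0.0000: g = 0.12320, g' = -1.4213 → β = 0.0867
  β = 0.0867: g = 0.02079, g' = -0.9887 → β = 0.1077
  β = 0.1077: g = 0.00075, g' = -0.9190 → β = 0.1085
Converged at β = 0.1085.
Compositions from xᵢ = zᵢ/(1+β(Kᵢ−1)), yᵢ = Kᵢxᵢ:
  A: x = 0.1313, y = 0.4909
  B: x = 0.4946, y = 0.3042
  C: x = 0.3742, y = 0.2049

y_A = 0.4909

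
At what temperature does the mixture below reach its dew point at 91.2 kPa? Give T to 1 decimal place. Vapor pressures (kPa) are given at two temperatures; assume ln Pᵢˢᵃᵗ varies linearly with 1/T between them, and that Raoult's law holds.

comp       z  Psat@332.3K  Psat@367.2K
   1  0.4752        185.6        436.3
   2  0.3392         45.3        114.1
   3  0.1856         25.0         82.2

T = 347.3 K

Dew-point temperature: Σzᵢ·P/Pᵢˢᵃᵗ(T) = 1. Interpolate ln Pᵢˢᵃᵗ = aᵢ + bᵢ/T.
  T = 332.3 K: ΣzᵢP/Pᵢˢᵃᵗ = 1.5935
  T = 367.2 K: ΣzᵢP/Pᵢˢᵃᵗ = 0.5764
  T = 349.8 K: ΣzᵢP/Pᵢˢᵃᵗ = 0.9307
  T = 341.1 K: ΣzᵢP/Pᵢˢᵃᵗ = 1.2067
  T = 345.5 K: ΣzᵢP/Pᵢˢᵃᵗ = 1.0563
  T = 347.6 K: ΣzᵢP/Pᵢˢᵃᵗ = 0.9925
  T = 346.6 K: ΣzᵢP/Pᵢˢᵃᵗ = 1.0223
Interpolating between 346.6 K and 347.6 K gives T ≈ 347.3 K.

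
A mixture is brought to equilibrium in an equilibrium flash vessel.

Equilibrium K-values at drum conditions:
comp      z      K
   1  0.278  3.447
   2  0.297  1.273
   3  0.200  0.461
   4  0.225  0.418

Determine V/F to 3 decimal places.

V/F = 0.574

Material balance + equilibrium reduce to Σ zᵢ(Kᵢ−1)/(1+V/F(Kᵢ−1)) = 0.
g(0) = ΣzᵢKᵢ − 1 = 0.523 and g(1) = 1 − Σzᵢ/Kᵢ = -0.286, so a root lies in (0, 1).
Iterate (Newton) starting at V/F = 0.36:
  V/F = 0.360: g = 0.1361, g' = -0.700 → V/F = 0.554
  V/F = 0.554: g = 0.0121, g' = -0.601 → V/F = 0.574
Converged at V/F = 0.574.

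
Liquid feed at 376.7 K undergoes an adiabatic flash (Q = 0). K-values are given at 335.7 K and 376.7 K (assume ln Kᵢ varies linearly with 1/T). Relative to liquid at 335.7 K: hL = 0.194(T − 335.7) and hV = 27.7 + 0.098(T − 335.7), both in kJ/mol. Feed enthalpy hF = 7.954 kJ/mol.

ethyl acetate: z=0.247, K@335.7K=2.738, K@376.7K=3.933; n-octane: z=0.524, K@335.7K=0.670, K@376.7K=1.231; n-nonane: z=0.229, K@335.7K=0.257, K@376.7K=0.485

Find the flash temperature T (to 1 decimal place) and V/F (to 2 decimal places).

T = 343.4 K, V/F = 0.24

Adiabatic flash: solve Rachford–Rice at each trial T, then check hF = ψ·hV(T) + (1−ψ)·hL(T).
  T = 335.7 K: K = (2.738, 0.670, 0.257), RR gives ψ = 0.104, H_out = 2.885 kJ/mol
  T = 376.7 K: K = (3.933, 1.231, 0.485), RR gives ψ = 1.000, H_out = 31.718 kJ/mol
  T = 356.2 K: K = (3.316, 0.924, 0.360), RR gives ψ = 0.516, H_out = 17.267 kJ/mol
  T = 345.9 K: K = (3.020, 0.790, 0.305), RR gives ψ = 0.287, H_out = 9.651 kJ/mol
  T = 340.8 K: K = (2.878, 0.728, 0.280), RR gives ψ = 0.191, H_out = 6.197 kJ/mol
  T = 343.4 K: K = (2.950, 0.759, 0.293), RR gives ψ = 0.239, H_out = 7.936 kJ/mol
  T = 344.6 K: K = (2.984, 0.774, 0.299), RR gives ψ = 0.262, H_out = 8.753 kJ/mol
Linear interpolation between T = 343.4 (H_out = 7.936) and T = 344.6 (H_out = 8.753) on hF = 7.954 gives T ≈ 343.4 K, at which ψ = 0.24.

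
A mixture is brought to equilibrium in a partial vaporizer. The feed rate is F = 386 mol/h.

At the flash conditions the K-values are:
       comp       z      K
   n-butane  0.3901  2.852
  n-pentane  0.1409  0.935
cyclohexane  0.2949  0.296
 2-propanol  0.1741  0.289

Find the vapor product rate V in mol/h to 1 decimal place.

Newton–Raphson from β = 0.5:
  β = 0.5000: g = -0.14680, g' = -0.9213 → β = 0.3407
  β = 0.3407: g = -0.00283, g' = -0.9099 → β = 0.3375
Converged at β = 0.3375.
Then V = β·F = 0.3375·386 = 130.3 mol/h and L = F − V = 255.7 mol/h.

V = 130.3 mol/h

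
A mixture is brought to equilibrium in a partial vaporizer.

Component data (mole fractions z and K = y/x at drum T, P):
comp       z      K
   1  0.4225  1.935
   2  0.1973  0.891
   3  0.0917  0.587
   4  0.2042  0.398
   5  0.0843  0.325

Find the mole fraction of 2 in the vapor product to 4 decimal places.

Rachford–Rice: g(β) = Σ zᵢ(Kᵢ−1)/(1+β(Kᵢ−1)) = 0.
Check two-phase: ΣzᵢKᵢ = 1.1558 > 1 and Σzᵢ/Kᵢ = 1.3685 > 1, so g(0) = 0.1558 > 0 and g(1) = -0.3685 < 0.
Newton iteration, β⁰ = 0.5:
  β = 0.5000: g = -0.06304, g' = -0.4379 → β = 0.3561
  β = 0.3561: g = -0.00178, g' = -0.4184 → β = 0.3518
Converged at β = 0.3518.
Compositions from xᵢ = zᵢ/(1+β(Kᵢ−1)), yᵢ = Kᵢxᵢ:
  1: x = 0.3179, y = 0.6152
  2: x = 0.2052, y = 0.1828
  3: x = 0.1073, y = 0.0630
  4: x = 0.2591, y = 0.1031
  5: x = 0.1106, y = 0.0359

y_2 = 0.1828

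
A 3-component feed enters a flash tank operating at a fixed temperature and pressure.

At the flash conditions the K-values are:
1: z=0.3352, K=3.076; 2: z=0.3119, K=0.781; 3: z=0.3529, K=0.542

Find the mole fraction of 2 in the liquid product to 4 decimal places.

x_2 = 0.3608

Rachford–Rice: g(ψ) = Σ zᵢ(Kᵢ−1)/(1+ψ(Kᵢ−1)) = 0.
Feasibility: ΣzᵢKᵢ = 1.4659, Σzᵢ/Kᵢ = 1.1594 — both > 1, two phases present.
Iterate (Newton) starting at ψ = 0.5:
  ψ = 0.5000: g = 0.05511, g' = -0.4912 → ψ = 0.6122
  ψ = 0.6122: g = 0.00294, g' = -0.4430 → ψ = 0.6188
  ψ = 0.6188: g = 0.00001, g' = -0.4409 → ψ = 0.6189
Converged at ψ = 0.6189.
Compositions from xᵢ = zᵢ/(1+ψ(Kᵢ−1)), yᵢ = Kᵢxᵢ:
  1: x = 0.1467, y = 0.4513
  2: x = 0.3608, y = 0.2818
  3: x = 0.4925, y = 0.2669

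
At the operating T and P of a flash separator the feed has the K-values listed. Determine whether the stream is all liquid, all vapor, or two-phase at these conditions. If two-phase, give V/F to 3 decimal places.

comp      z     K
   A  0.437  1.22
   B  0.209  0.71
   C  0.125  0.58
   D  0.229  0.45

ΣzᵢKᵢ = 0.857; Σzᵢ/Kᵢ = 1.377.
Since ΣzᵢKᵢ < 1 the mixture is below its bubble point — single liquid phase.

all liquid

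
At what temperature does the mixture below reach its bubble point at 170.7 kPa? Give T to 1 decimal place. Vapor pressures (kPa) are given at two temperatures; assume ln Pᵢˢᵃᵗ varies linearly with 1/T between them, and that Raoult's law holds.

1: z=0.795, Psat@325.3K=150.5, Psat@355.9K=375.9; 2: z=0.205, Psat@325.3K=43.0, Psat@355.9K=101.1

Bubble-point temperature: ΣzᵢPᵢˢᵃᵗ(T) = P. Interpolate ln Pᵢˢᵃᵗ = aᵢ + bᵢ/T.
  T = 325.3 K: ΣzᵢPᵢˢᵃᵗ = 128.46 kPa
  T = 355.9 K: ΣzᵢPᵢˢᵃᵗ = 319.57 kPa
  T = 340.6 K: ΣzᵢPᵢˢᵃᵗ = 206.80 kPa
  T = 333.0 K: ΣzᵢPᵢˢᵃᵗ = 164.14 kPa
  T = 336.8 K: ΣzᵢPᵢˢᵃᵗ = 184.48 kPa
  T = 334.9 K: ΣzᵢPᵢˢᵃᵗ = 174.07 kPa
Interpolating between 333.0 K and 334.9 K gives T ≈ 334.3 K.

T = 334.3 K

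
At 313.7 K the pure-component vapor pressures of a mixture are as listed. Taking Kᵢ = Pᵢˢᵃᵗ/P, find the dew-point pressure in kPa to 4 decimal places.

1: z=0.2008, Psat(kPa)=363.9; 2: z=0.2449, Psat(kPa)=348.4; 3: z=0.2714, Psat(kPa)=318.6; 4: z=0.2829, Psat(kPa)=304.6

At the dew point ψ → 1, so Σzᵢ/Kᵢ = 1 with Kᵢ = Pᵢˢᵃᵗ/P ⇒ 1/P = Σzᵢ/Pᵢˢᵃᵗ.
1/P = 0.2008/363.9 + 0.2449/348.4 + 0.2714/318.6 + 0.2829/304.6 = 0.0030353 ⇒ P = 329.4525 kPa

Pdew = 329.4525 kPa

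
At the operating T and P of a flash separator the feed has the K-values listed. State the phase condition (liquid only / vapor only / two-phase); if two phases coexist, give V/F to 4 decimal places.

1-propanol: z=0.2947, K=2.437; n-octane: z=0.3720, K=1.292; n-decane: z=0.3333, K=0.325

ΣzᵢKᵢ = 1.3071; Σzᵢ/Kᵢ = 1.4344.
Both exceed 1, so a two-phase solution exists.
Newton–Raphson from ψ = 0.5:
  ψ = 0.5000: g = 0.00162, g' = -0.5762 → ψ = 0.5028
Converged at ψ = 0.5028.

two-phase, V/F = 0.5028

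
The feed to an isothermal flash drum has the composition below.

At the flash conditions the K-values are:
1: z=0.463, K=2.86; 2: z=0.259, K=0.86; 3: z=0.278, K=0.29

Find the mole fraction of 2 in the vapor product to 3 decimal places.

y_2 = 0.244

Material balance + equilibrium reduce to Σ zᵢ(Kᵢ−1)/(1+V/F(Kᵢ−1)) = 0.
g(0) = ΣzᵢKᵢ − 1 = 0.628 and g(1) = 1 − Σzᵢ/Kᵢ = -0.422, so a root lies in (0, 1).
Iterate (Newton) starting at V/F = 0.5:
  V/F = 0.500: g = 0.1012, g' = -0.773 → V/F = 0.631
  V/F = 0.631: g = -0.0011, g' = -0.805 → V/F = 0.630
Converged at V/F = 0.630.
Compositions from xᵢ = zᵢ/(1+V/F(Kᵢ−1)), yᵢ = Kᵢxᵢ:
  1: x = 0.213, y = 0.610
  2: x = 0.284, y = 0.244
  3: x = 0.503, y = 0.146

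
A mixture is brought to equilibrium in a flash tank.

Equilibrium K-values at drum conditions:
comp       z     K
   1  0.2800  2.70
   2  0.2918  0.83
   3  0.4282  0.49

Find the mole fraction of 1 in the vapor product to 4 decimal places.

Rachford–Rice: g(β) = Σ zᵢ(Kᵢ−1)/(1+β(Kᵢ−1)) = 0.
g(0) = ΣzᵢKᵢ − 1 = 0.2080 and g(1) = 1 − Σzᵢ/Kᵢ = -0.3291, so a root lies in (0, 1).
Newton iteration, β⁰ = 0.5:
  β = 0.5000: g = -0.09005, g' = -0.4472 → β = 0.2986
  β = 0.2986: g = 0.00584, g' = -0.5203 → β = 0.3099
Converged at β = 0.3099.
Compositions from xᵢ = zᵢ/(1+β(Kᵢ−1)), yᵢ = Kᵢxᵢ:
  1: x = 0.1834, y = 0.4951
  2: x = 0.3080, y = 0.2557
  3: x = 0.5086, y = 0.2492

y_1 = 0.4951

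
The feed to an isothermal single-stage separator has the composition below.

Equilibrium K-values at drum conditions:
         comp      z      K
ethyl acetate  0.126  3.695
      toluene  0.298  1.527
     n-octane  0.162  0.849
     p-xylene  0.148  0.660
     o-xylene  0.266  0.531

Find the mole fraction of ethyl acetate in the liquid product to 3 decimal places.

x_ethyl acetate = 0.050

Rachford–Rice: g(V/F) = Σ zᵢ(Kᵢ−1)/(1+V/F(Kᵢ−1)) = 0.
g(0) = ΣzᵢKᵢ − 1 = 0.297 and g(1) = 1 − Σzᵢ/Kᵢ = -0.145, so a root lies in (0, 1).
Iterate (Newton) starting at V/F = 0.42:
  V/F = 0.420: g = 0.0477, g' = -0.375 → V/F = 0.547
  V/F = 0.547: g = 0.0028, g' = -0.335 → V/F = 0.556
Converged at V/F = 0.556.
Compositions from xᵢ = zᵢ/(1+V/F(Kᵢ−1)), yᵢ = Kᵢxᵢ:
  ethyl acetate: x = 0.050, y = 0.186
  toluene: x = 0.231, y = 0.352
  n-octane: x = 0.177, y = 0.150
  p-xylene: x = 0.182, y = 0.120
  o-xylene: x = 0.360, y = 0.191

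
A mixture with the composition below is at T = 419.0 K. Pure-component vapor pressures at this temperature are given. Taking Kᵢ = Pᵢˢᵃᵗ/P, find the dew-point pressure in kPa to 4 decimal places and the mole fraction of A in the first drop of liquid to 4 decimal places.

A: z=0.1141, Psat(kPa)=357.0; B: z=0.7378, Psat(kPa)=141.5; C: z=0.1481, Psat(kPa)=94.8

At the dew point ψ → 1, so Σzᵢ/Kᵢ = 1 with Kᵢ = Pᵢˢᵃᵗ/P ⇒ 1/P = Σzᵢ/Pᵢˢᵃᵗ.
1/P = 0.1141/357.0 + 0.7378/141.5 + 0.1481/94.8 = 0.0070960 ⇒ P = 140.9249 kPa
xᵢ = zᵢP/Pᵢˢᵃᵗ ⇒ x_A = 0.1141·140.9249/357.0 = 0.0450

Pdew = 140.9249 kPa, x_A = 0.0450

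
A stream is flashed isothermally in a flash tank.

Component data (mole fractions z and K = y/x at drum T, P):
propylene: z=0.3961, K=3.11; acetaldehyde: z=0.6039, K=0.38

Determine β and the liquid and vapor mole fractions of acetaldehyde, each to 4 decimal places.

Material balance + equilibrium reduce to Σ zᵢ(Kᵢ−1)/(1+β(Kᵢ−1)) = 0.
Check two-phase: ΣzᵢKᵢ = 1.4614 > 1 and Σzᵢ/Kᵢ = 1.7166 > 1, so g(0) = 0.4614 > 0 and g(1) = -0.7166 < 0.
Binary case is linear: z₁(K₁−1)(1+β(K₂−1)) + z₂(K₂−1)(1+β(K₁−1)) = 0
⇒ β = [z₁(K₁−1)+z₂(K₂−1)] / [−(K₁−1)(K₂−1)] = 0.46135/1.30820 = 0.3527
Compositions from xᵢ = zᵢ/(1+β(Kᵢ−1)), yᵢ = Kᵢxᵢ:
  propylene: x = 0.2271, y = 0.7063
  acetaldehyde: x = 0.7729, y = 0.2937

β = 0.3527, x_acetaldehyde = 0.7729, y_acetaldehyde = 0.2937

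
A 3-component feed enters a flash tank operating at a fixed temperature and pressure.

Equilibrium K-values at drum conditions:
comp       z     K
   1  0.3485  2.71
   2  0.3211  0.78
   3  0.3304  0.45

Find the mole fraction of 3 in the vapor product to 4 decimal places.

Material balance + equilibrium reduce to Σ zᵢ(Kᵢ−1)/(1+ψ(Kᵢ−1)) = 0.
Check two-phase: ΣzᵢKᵢ = 1.3436 > 1 and Σzᵢ/Kᵢ = 1.2745 > 1, so g(0) = 0.3436 > 0 and g(1) = -0.2745 < 0.
Newton–Raphson from ψ = 0.31:
  ψ = 0.3100: g = 0.09459, g' = -0.5984 → ψ = 0.4681
  ψ = 0.4681: g = 0.00753, g' = -0.5150 → ψ = 0.4827
  ψ = 0.4827: g = 0.00003, g' = -0.5105 → ψ = 0.4828
Converged at ψ = 0.4828.
Compositions from xᵢ = zᵢ/(1+ψ(Kᵢ−1)), yᵢ = Kᵢxᵢ:
  1: x = 0.1909, y = 0.5174
  2: x = 0.3593, y = 0.2802
  3: x = 0.4498, y = 0.2024

y_3 = 0.2024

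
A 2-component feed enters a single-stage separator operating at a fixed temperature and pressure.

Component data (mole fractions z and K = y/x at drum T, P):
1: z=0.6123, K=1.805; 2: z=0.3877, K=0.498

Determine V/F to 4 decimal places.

Material balance + equilibrium reduce to Σ zᵢ(Kᵢ−1)/(1+V/F(Kᵢ−1)) = 0.
Check two-phase: ΣzᵢKᵢ = 1.2983 > 1 and Σzᵢ/Kᵢ = 1.1177 > 1, so g(0) = 0.2983 > 0 and g(1) = -0.1177 < 0.
Newton–Raphson from V/F = 0.5:
  V/F = 0.5000: g = 0.09160, g' = -0.3759 → V/F = 0.7437
  V/F = 0.7437: g = -0.00225, g' = -0.4040 → V/F = 0.7381
Converged at V/F = 0.7381.

V/F = 0.7381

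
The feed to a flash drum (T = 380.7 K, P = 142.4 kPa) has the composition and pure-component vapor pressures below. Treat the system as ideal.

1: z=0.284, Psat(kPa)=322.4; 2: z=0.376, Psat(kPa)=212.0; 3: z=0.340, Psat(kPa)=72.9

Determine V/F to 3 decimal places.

Raoult's law: Kᵢ = Pᵢˢᵃᵗ/P = Pᵢˢᵃᵗ/142.4.
  K_1 = 322.4/142.4 = 2.26404, K_2 = 212.0/142.4 = 1.48876, K_3 = 72.9/142.4 = 0.51194
Rachford–Rice: g(V/F) = Σ zᵢ(Kᵢ−1)/(1+V/F(Kᵢ−1)) = 0.
Check two-phase: ΣzᵢKᵢ = 1.377 > 1 and Σzᵢ/Kᵢ = 1.042 > 1, so g(0) = 0.377 > 0 and g(1) = -0.042 < 0.
Iterate (Newton) starting at V/F = 0.42:
  V/F = 0.420: g = 0.1782, g' = -0.384 → V/F = 0.885
  V/F = 0.885: g = 0.0057, g' = -0.396 → V/F = 0.899
Converged at V/F = 0.899.

V/F = 0.899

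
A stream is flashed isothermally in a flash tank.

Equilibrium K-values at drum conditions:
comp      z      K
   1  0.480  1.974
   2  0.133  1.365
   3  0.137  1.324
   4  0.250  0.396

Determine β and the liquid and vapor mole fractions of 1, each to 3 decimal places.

Newton–Raphson from β = 0.7:
  β = 0.700: g = 0.0912, g' = -0.456 → β = 0.900
  β = 0.900: g = -0.0110, g' = -0.586 → β = 0.882
  β = 0.882: g = -0.0002, g' = -0.568 → β = 0.881
Converged at β = 0.881.
Compositions from xᵢ = zᵢ/(1+β(Kᵢ−1)), yᵢ = Kᵢxᵢ:
  1: x = 0.258, y = 0.510
  2: x = 0.101, y = 0.137
  3: x = 0.107, y = 0.141
  4: x = 0.535, y = 0.212

β = 0.881, x_1 = 0.258, y_1 = 0.510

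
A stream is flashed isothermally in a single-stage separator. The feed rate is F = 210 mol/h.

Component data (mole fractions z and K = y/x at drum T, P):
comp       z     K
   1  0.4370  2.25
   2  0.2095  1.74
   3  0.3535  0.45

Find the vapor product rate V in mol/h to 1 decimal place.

V = 176.6 mol/h

Rachford–Rice: g(V/F) = Σ zᵢ(Kᵢ−1)/(1+V/F(Kᵢ−1)) = 0.
Check two-phase: ΣzᵢKᵢ = 1.5069 > 1 and Σzᵢ/Kᵢ = 1.1002 > 1, so g(0) = 0.5069 > 0 and g(1) = -0.1002 < 0.
Newton iteration, V/F⁰ = 0.5:
  V/F = 0.5000: g = 0.18114, g' = -0.5231 → V/F = 0.8463
  V/F = 0.8463: g = -0.00293, g' = -0.5788 → V/F = 0.8412
Converged at V/F = 0.8412.
Then V = V/F·F = 0.8412·210 = 176.6 mol/h and L = F − V = 33.4 mol/h.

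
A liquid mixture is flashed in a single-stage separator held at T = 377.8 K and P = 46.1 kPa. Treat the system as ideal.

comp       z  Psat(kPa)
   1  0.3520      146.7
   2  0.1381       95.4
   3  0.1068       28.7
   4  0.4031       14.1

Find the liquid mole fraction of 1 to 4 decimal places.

x_1 = 0.1712

Raoult's law: Kᵢ = Pᵢˢᵃᵗ/P = Pᵢˢᵃᵗ/46.1.
  K_1 = 146.7/46.1 = 3.182213, K_2 = 95.4/46.1 = 2.069414, K_3 = 28.7/46.1 = 0.622560, K_4 = 14.1/46.1 = 0.305857
Material balance + equilibrium reduce to Σ zᵢ(Kᵢ−1)/(1+V/F(Kᵢ−1)) = 0.
g(0) = ΣzᵢKᵢ − 1 = 0.5957 and g(1) = 1 − Σzᵢ/Kᵢ = -0.6668, so a root lies in (0, 1).
Newton–Raphson from V/F = 0.5:
  V/F = 0.5000: g = -0.01467, g' = -0.9291 → V/F = 0.4842
Converged at V/F = 0.4842.
Compositions from xᵢ = zᵢ/(1+V/F(Kᵢ−1)), yᵢ = Kᵢxᵢ:
  1: x = 0.1712, y = 0.5446
  2: x = 0.0910, y = 0.1883
  3: x = 0.1307, y = 0.0814
  4: x = 0.6072, y = 0.1857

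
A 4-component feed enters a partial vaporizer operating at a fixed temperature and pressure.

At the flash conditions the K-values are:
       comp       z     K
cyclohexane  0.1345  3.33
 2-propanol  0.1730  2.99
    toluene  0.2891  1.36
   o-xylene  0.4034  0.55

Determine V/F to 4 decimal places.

Newton–Raphson from V/F = 0.7:
  V/F = 0.7000: g = 0.08110, g' = -0.4231 → V/F = 0.8917
  V/F = 0.8917: g = 0.00152, g' = -0.4154 → V/F = 0.8953
Converged at V/F = 0.8953.

V/F = 0.8953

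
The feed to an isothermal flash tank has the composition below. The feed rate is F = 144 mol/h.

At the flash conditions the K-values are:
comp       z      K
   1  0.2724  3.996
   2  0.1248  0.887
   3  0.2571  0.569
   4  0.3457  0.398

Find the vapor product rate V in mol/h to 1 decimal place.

V = 48.6 mol/h

Material balance + equilibrium reduce to Σ zᵢ(Kᵢ−1)/(1+β(Kᵢ−1)) = 0.
Feasibility: ΣzᵢKᵢ = 1.4831, Σzᵢ/Kᵢ = 1.5293 — both > 1, two phases present.
Iterate (Newton) starting at β = 0.52:
  β = 0.5200: g = -0.14169, g' = -0.7203 → β = 0.3233
  β = 0.3233: g = 0.01278, g' = -0.8903 → β = 0.3376
  β = 0.3376: g = 0.00016, g' = -0.8687 → β = 0.3378
Converged at β = 0.3378.
Then V = β·F = 0.3378·144 = 48.6 mol/h and L = F − V = 95.4 mol/h.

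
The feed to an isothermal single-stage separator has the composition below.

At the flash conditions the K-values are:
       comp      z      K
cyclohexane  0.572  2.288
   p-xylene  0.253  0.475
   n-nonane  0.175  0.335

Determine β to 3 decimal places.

Newton iteration, β⁰ = 0.5:
  β = 0.500: g = 0.0937, g' = -0.653 → β = 0.643
  β = 0.643: g = -0.0012, g' = -0.679 → β = 0.642
Converged at β = 0.642.

β = 0.642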